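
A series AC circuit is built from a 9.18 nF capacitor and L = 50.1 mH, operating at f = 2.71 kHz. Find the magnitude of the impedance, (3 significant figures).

ω = 2πf = 17030 rad/s
X_L = ωL = 853 Ω
X_C = 1/(ωC) = 6400 Ω
Net reactance X = X_L − X_C = -5540 Ω
Z = − j5540 Ω
|Z| = √(0² + 5540²) = 5540 Ω

5540 Ω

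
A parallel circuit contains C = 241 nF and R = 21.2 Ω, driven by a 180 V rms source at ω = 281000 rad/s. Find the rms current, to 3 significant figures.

14.9 A

X_C = 1/(ωC) = 14.8 Ω
Parallel: admittances add. Y = 1/R + jωC
Y = (0.0472 + j0.0677) S
|Y| = 0.0825 S → |Z| = 1/|Y| = 12.1 Ω, ∠Z = −∠Y = -55.1°
I = V/|Z| = 180/12.1 = 14.9 A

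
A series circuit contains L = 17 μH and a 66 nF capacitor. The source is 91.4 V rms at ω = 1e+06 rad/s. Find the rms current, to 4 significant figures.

X_L = ωL = 17.00 Ω
X_C = 1/(ωC) = 15.15 Ω
Net reactance X = X_L − X_C = 1.848 Ω
Z = j1.848 Ω
|Z| = √(0² + 1.848²) = 1.848 Ω
I = V/|Z| = 91.4/1.848 = 49.45 A

49.45 A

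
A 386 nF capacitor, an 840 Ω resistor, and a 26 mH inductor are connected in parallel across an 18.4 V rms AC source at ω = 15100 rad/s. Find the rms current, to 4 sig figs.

X_L = ωL = 392.6 Ω
X_C = 1/(ωC) = 171.6 Ω
Parallel: admittances add. Y = 1/R + 1/(jωL) + jωC
Y = (0.001190 + j0.003281) S
|Y| = 0.003491 S → |Z| = 1/|Y| = 286.5 Ω, ∠Z = −∠Y = -70.06°
I = V/|Z| = 18.4/286.5 = 64.23 mA

64.23 mA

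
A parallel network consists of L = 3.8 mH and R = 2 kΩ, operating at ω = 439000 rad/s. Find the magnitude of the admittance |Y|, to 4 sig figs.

X_L = ωL = 1668 Ω
Parallel: admittances add. Y = 1/R + 1/(jωL)
Y = (0.0005000 − j0.0005994) S
|Y| = 0.0007806 S → |Z| = 1/|Y| = 1281 Ω, ∠Z = −∠Y = 50.17°

780.6 μS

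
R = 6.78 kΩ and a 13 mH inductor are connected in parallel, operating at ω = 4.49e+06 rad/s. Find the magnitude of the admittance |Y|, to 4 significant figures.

148.5 μS

X_L = ωL = 58370 Ω
Parallel: admittances add. Y = 1/R + 1/(jωL)
Y = (0.0001475 − j1.713e-05) S
|Y| = 0.0001485 S → |Z| = 1/|Y| = 6735 Ω, ∠Z = −∠Y = 6.626°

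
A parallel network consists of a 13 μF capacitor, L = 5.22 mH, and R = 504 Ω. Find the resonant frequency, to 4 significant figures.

ω₀ = 1/√(LC) = 1/√(0.00522 × 1.3e-05) = 3839 rad/s
f₀ = ω₀/(2π) = 611.0 Hz

611.0 Hz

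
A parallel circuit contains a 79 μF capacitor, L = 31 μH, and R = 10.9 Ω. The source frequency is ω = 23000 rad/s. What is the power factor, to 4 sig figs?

X_L = ωL = 0.7130 Ω
X_C = 1/(ωC) = 0.5504 Ω
Parallel: admittances add. Y = 1/R + 1/(jωL) + jωC
Y = (0.09174 + j0.4145) S
|Y| = 0.4245 S → |Z| = 1/|Y| = 2.356 Ω, ∠Z = −∠Y = -77.52°
cos φ = cos(-77.52°) = 0.2161

0.2161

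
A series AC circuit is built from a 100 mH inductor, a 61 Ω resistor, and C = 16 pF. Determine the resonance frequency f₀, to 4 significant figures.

125.8 kHz

ω₀ = 1/√(LC) = 1/√(0.1 × 1.6e-11) = 790600 rad/s
f₀ = ω₀/(2π) = 125.8 kHz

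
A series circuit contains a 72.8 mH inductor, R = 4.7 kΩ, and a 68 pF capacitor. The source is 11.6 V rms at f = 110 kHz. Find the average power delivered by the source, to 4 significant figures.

730.9 μW

ω = 2πf = 691200 rad/s
X_L = ωL = 50320 Ω
X_C = 1/(ωC) = 21280 Ω
Net reactance X = X_L − X_C = 29040 Ω
Z = 4700 + j29040 Ω
|Z| = √(4700² + 29040²) = 29420 Ω
∠Z = arctan(29040/4700) = 80.81°
I = V/|Z| = 394.3 μA
P = VI cos φ = 11.6 × 0.0003943 × cos(80.81°) = 730.9 μW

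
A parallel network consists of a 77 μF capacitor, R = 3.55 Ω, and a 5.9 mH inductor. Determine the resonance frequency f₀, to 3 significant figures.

236 Hz

ω₀ = 1/√(LC) = 1/√(0.0059 × 7.7e-05) = 1484 rad/s
f₀ = ω₀/(2π) = 236 Hz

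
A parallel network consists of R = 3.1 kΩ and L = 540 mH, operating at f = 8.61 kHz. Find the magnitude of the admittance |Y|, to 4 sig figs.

324.4 μS

ω = 2πf = 54100 rad/s
X_L = ωL = 29210 Ω
Parallel: admittances add. Y = 1/R + 1/(jωL)
Y = (0.0003226 − j3.423e-05) S
|Y| = 0.0003244 S → |Z| = 1/|Y| = 3083 Ω, ∠Z = −∠Y = 6.057°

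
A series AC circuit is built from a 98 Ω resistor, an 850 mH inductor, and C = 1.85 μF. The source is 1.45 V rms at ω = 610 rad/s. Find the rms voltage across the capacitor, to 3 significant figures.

3.38 V

X_L = ωL = 518 Ω
X_C = 1/(ωC) = 886 Ω
Net reactance X = X_L − X_C = -368 Ω
Z = 98.0 − j368 Ω
|Z| = √(98.0² + 368²) = 380 Ω
I = V/|Z| = 3.81 mA
V_C = I·|Z_C| = 0.00381 × 886 = 3.38 V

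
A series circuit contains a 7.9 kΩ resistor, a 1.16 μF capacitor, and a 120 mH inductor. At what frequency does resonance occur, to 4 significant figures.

426.6 Hz

ω₀ = 1/√(LC) = 1/√(0.12 × 1.16e-06) = 2680 rad/s
f₀ = ω₀/(2π) = 426.6 Hz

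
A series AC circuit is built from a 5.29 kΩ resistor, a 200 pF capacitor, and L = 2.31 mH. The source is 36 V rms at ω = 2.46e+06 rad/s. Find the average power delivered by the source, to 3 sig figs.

X_L = ωL = 5680 Ω
X_C = 1/(ωC) = 2030 Ω
Net reactance X = X_L − X_C = 3650 Ω
Z = 5290 + j3650 Ω
|Z| = √(5290² + 3650²) = 6430 Ω
∠Z = arctan(3650/5290) = 34.6°
I = V/|Z| = 5.60 mA
P = VI cos φ = 36 × 0.00560 × cos(34.6°) = 166 mW

166 mW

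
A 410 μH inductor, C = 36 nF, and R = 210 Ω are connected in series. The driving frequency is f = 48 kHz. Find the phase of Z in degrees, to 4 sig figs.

ω = 2πf = 301600 rad/s
X_L = ωL = 123.7 Ω
X_C = 1/(ωC) = 92.10 Ω
Net reactance X = X_L − X_C = 31.55 Ω
Z = 210.0 + j31.55 Ω
|Z| = √(210.0² + 31.55²) = 212.4 Ω
∠Z = arctan(31.55/210.0) = 8.544°

8.544°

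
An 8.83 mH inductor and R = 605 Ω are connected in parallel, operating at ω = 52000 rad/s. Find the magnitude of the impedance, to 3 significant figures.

X_L = ωL = 459 Ω
Parallel: admittances add. Y = 1/R + 1/(jωL)
Y = (0.00165 − j0.00218) S
|Y| = 0.00273 S → |Z| = 1/|Y| = 366 Ω, ∠Z = −∠Y = 52.8°

366 Ω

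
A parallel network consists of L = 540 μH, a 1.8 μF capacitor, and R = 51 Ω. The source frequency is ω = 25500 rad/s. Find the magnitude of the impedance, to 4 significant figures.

30.17 Ω

X_L = ωL = 13.77 Ω
X_C = 1/(ωC) = 21.79 Ω
Parallel: admittances add. Y = 1/R + 1/(jωL) + jωC
Y = (0.01961 − j0.02672) S
|Y| = 0.03314 S → |Z| = 1/|Y| = 30.17 Ω, ∠Z = −∠Y = 53.73°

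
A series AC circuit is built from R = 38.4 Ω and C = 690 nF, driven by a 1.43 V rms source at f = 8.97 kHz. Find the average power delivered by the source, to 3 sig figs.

36.8 mW

ω = 2πf = 56360 rad/s
X_C = 1/(ωC) = 25.7 Ω
Z = 38.4 − j25.7 Ω
|Z| = √(38.4² + 25.7²) = 46.2 Ω
∠Z = arctan(-25.7/38.4) = -33.8°
I = V/|Z| = 30.9 mA
P = VI cos φ = 1.43 × 0.0309 × cos(-33.8°) = 36.8 mW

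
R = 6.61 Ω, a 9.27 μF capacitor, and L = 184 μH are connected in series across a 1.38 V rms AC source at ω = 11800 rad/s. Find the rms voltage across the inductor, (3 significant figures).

0.312 V

X_L = ωL = 2.17 Ω
X_C = 1/(ωC) = 9.14 Ω
Net reactance X = X_L − X_C = -6.97 Ω
Z = 6.61 − j6.97 Ω
|Z| = √(6.61² + 6.97²) = 9.61 Ω
I = V/|Z| = 144 mA
V_L = I·|Z_L| = 0.144 × 2.17 = 0.312 V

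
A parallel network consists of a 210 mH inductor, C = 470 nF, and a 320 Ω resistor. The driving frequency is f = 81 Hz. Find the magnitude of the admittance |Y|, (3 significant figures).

ω = 2πf = 508.9 rad/s
X_L = ωL = 107 Ω
X_C = 1/(ωC) = 4180 Ω
Parallel: admittances add. Y = 1/R + 1/(jωL) + jωC
Y = (0.00313 − j0.00912) S
|Y| = 0.00964 S → |Z| = 1/|Y| = 104 Ω, ∠Z = −∠Y = 71.1°

9.64 mS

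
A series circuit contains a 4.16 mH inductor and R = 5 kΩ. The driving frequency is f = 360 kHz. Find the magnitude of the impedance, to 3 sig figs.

10700 Ω

ω = 2πf = 2.262e+06 rad/s
X_L = ωL = 9410 Ω
Z = 5000 + j9410 Ω
|Z| = √(5000² + 9410²) = 10700 Ω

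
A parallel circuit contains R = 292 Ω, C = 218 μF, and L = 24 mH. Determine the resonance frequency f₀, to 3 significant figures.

69.6 Hz

ω₀ = 1/√(LC) = 1/√(0.024 × 0.000218) = 437.2 rad/s
f₀ = ω₀/(2π) = 69.6 Hz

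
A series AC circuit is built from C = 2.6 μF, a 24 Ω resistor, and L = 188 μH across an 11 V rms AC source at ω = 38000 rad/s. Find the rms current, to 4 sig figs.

X_L = ωL = 7.144 Ω
X_C = 1/(ωC) = 10.12 Ω
Net reactance X = X_L − X_C = -2.977 Ω
Z = 24.00 − j2.977 Ω
|Z| = √(24.00² + 2.977²) = 24.18 Ω
I = V/|Z| = 11/24.18 = 454.8 mA

454.8 mA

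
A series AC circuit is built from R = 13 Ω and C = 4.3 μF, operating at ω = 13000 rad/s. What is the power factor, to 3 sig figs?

0.588

X_C = 1/(ωC) = 17.9 Ω
Z = 13.0 − j17.9 Ω
|Z| = √(13.0² + 17.9²) = 22.1 Ω
∠Z = arctan(-17.9/13.0) = -54.0°
cos φ = cos(-54.0°) = 0.588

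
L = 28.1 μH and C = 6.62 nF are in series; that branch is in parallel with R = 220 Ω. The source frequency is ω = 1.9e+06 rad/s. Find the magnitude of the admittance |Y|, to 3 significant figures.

X_L = ωL = 53.4 Ω
X_C = 1/(ωC) = 79.5 Ω
Branch 1: Z₁ = R = 220 Ω
Branch 2 (series LC): Z₂ = j(X_L − X_C) = −j26.1 Ω
Parallel: Z = Z₁Z₂/(Z₁+Z₂), |Z| = 25.9 Ω, ∠Z = -83.2°
|Y| = 1/|Z| = 38.6 mS

38.6 mS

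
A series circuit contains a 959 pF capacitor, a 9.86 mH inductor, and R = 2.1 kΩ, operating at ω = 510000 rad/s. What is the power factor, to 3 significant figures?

X_L = ωL = 5030 Ω
X_C = 1/(ωC) = 2040 Ω
Net reactance X = X_L − X_C = 2980 Ω
Z = 2100 + j2980 Ω
|Z| = √(2100² + 2980²) = 3650 Ω
∠Z = arctan(2980/2100) = 54.9°
cos φ = cos(54.9°) = 0.576

0.576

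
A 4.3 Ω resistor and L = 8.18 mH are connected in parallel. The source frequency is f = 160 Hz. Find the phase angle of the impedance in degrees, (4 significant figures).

27.60°

ω = 2πf = 1005 rad/s
X_L = ωL = 8.223 Ω
Parallel: admittances add. Y = 1/R + 1/(jωL)
Y = (0.2326 − j0.1216) S
|Y| = 0.2624 S → |Z| = 1/|Y| = 3.811 Ω, ∠Z = −∠Y = 27.60°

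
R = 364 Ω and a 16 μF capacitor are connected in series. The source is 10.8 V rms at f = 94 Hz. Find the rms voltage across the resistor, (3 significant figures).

ω = 2πf = 590.6 rad/s
X_C = 1/(ωC) = 106 Ω
Z = 364 − j106 Ω
|Z| = √(364² + 106²) = 379 Ω
I = V/|Z| = 28.5 mA
V_R = I·|Z_R| = 0.0285 × 364 = 10.4 V

10.4 V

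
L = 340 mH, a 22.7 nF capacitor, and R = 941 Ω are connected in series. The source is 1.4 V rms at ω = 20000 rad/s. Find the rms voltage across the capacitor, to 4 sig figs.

0.6571 V

X_L = ωL = 6800 Ω
X_C = 1/(ωC) = 2203 Ω
Net reactance X = X_L − X_C = 4597 Ω
Z = 941.0 + j4597 Ω
|Z| = √(941.0² + 4597²) = 4693 Ω
I = V/|Z| = 298.3 μA
V_C = I·|Z_C| = 0.0002983 × 2203 = 0.6571 V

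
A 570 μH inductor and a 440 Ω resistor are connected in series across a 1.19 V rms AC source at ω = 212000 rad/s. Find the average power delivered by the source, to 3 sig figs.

2.99 mW

X_L = ωL = 121 Ω
Z = 440 + j121 Ω
|Z| = √(440² + 121²) = 456 Ω
∠Z = arctan(121/440) = 15.4°
I = V/|Z| = 2.61 mA
P = VI cos φ = 1.19 × 0.00261 × cos(15.4°) = 2.99 mW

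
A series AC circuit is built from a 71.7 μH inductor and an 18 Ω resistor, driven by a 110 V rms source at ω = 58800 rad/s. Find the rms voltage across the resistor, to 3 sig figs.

107 V

X_L = ωL = 4.22 Ω
Z = 18.0 + j4.22 Ω
|Z| = √(18.0² + 4.22²) = 18.5 Ω
I = V/|Z| = 5.95 A
V_R = I·|Z_R| = 5.95 × 18.0 = 107 V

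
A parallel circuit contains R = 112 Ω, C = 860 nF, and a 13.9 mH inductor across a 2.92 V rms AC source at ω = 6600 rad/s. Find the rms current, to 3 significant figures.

30.2 mA

X_L = ωL = 91.7 Ω
X_C = 1/(ωC) = 176 Ω
Parallel: admittances add. Y = 1/R + 1/(jωL) + jωC
Y = (0.00893 − j0.00522) S
|Y| = 0.0103 S → |Z| = 1/|Y| = 96.7 Ω, ∠Z = −∠Y = 30.3°
I = V/|Z| = 2.92/96.7 = 30.2 mA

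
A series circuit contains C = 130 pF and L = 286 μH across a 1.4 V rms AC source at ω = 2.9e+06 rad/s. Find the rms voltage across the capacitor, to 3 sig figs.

X_L = ωL = 829 Ω
X_C = 1/(ωC) = 2650 Ω
Net reactance X = X_L − X_C = -1820 Ω
Z = − j1820 Ω
|Z| = √(0² + 1820²) = 1820 Ω
I = V/|Z| = 768 μA
V_C = I·|Z_C| = 0.000768 × 2650 = 2.04 V

2.04 V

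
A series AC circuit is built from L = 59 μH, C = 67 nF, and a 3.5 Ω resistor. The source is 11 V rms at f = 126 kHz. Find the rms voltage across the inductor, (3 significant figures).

ω = 2πf = 791700 rad/s
X_L = ωL = 46.7 Ω
X_C = 1/(ωC) = 18.9 Ω
Net reactance X = X_L − X_C = 27.9 Ω
Z = 3.50 + j27.9 Ω
|Z| = √(3.50² + 27.9²) = 28.1 Ω
I = V/|Z| = 392 mA
V_L = I·|Z_L| = 0.392 × 46.7 = 18.3 V

18.3 V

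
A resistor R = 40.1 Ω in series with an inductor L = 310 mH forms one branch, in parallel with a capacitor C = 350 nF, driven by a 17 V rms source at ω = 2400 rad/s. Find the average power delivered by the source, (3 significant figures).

20.9 mW

X_L = ωL = 744 Ω
X_C = 1/(ωC) = 1190 Ω
Branch 1 (R+jX_L): Z₁ = 40.1 + j744 Ω, |Z₁| = 745 Ω
Branch 2 (−jX_C): Z₂ = −j1190 Ω
Parallel: Z = Z₁Z₂/(Z₁+Z₂), |Z| = 1980 Ω, ∠Z = 81.8°
I = V/|Z| = 8.59 mA
P = VI cos φ = 17 × 0.00859 × cos(81.8°) = 20.9 mW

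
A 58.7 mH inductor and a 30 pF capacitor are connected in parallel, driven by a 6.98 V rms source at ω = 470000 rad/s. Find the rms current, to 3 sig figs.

X_L = ωL = 27600 Ω
X_C = 1/(ωC) = 70900 Ω
Parallel: admittances add. Y = 1/(jωL) + jωC
Y = (0 − j2.21e-05) S
|Y| = 2.21e-05 S → |Z| = 1/|Y| = 45200 Ω, ∠Z = −∠Y = 90.0°
I = V/|Z| = 6.98/45200 = 155 μA

155 μA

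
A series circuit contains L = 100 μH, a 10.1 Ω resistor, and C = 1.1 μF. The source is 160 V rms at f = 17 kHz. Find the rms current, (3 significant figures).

15.5 A

ω = 2πf = 106800 rad/s
X_L = ωL = 10.7 Ω
X_C = 1/(ωC) = 8.51 Ω
Net reactance X = X_L − X_C = 2.17 Ω
Z = 10.1 + j2.17 Ω
|Z| = √(10.1² + 2.17²) = 10.3 Ω
I = V/|Z| = 160/10.3 = 15.5 A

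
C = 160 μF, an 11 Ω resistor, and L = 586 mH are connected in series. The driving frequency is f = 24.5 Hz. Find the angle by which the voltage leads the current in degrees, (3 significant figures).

ω = 2πf = 153.9 rad/s
X_L = ωL = 90.2 Ω
X_C = 1/(ωC) = 40.6 Ω
Net reactance X = X_L − X_C = 49.6 Ω
Z = 11.0 + j49.6 Ω
|Z| = √(11.0² + 49.6²) = 50.8 Ω
∠Z = arctan(49.6/11.0) = 77.5°

77.5°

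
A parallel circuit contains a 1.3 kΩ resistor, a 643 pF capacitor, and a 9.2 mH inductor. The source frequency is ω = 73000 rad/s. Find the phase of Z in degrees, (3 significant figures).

X_L = ωL = 672 Ω
X_C = 1/(ωC) = 21300 Ω
Parallel: admittances add. Y = 1/R + 1/(jωL) + jωC
Y = (0.000769 − j0.00144) S
|Y| = 0.00163 S → |Z| = 1/|Y| = 612 Ω, ∠Z = −∠Y = 61.9°

61.9°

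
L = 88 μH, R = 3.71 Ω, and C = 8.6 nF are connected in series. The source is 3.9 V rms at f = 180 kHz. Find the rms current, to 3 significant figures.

787 mA

ω = 2πf = 1.131e+06 rad/s
X_L = ωL = 99.5 Ω
X_C = 1/(ωC) = 103 Ω
Net reactance X = X_L − X_C = -3.29 Ω
Z = 3.71 − j3.29 Ω
|Z| = √(3.71² + 3.29²) = 4.96 Ω
I = V/|Z| = 3.9/4.96 = 787 mA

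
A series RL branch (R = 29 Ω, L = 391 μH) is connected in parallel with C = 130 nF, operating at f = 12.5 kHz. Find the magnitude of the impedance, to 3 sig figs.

56.5 Ω

ω = 2πf = 78540 rad/s
X_L = ωL = 30.7 Ω
X_C = 1/(ωC) = 97.9 Ω
Branch 1 (R+jX_L): Z₁ = 29.0 + j30.7 Ω, |Z₁| = 42.2 Ω
Branch 2 (−jX_C): Z₂ = −j97.9 Ω
Parallel: Z = Z₁Z₂/(Z₁+Z₂), |Z| = 56.5 Ω, ∠Z = 23.3°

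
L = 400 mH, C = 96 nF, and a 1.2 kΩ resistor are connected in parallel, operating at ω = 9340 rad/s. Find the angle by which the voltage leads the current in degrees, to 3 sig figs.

X_L = ωL = 3740 Ω
X_C = 1/(ωC) = 1120 Ω
Parallel: admittances add. Y = 1/R + 1/(jωL) + jωC
Y = (0.000833 + j0.000629) S
|Y| = 0.00104 S → |Z| = 1/|Y| = 958 Ω, ∠Z = −∠Y = -37.0°

-37.0°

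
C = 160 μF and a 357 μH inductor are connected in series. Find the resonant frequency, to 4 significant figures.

665.9 Hz

ω₀ = 1/√(LC) = 1/√(0.000357 × 0.00016) = 4184 rad/s
f₀ = ω₀/(2π) = 665.9 Hz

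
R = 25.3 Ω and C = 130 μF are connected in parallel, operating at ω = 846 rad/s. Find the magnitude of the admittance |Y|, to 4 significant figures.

116.9 mS

X_C = 1/(ωC) = 9.093 Ω
Parallel: admittances add. Y = 1/R + jωC
Y = (0.03953 + j0.1100) S
|Y| = 0.1169 S → |Z| = 1/|Y| = 8.557 Ω, ∠Z = −∠Y = -70.23°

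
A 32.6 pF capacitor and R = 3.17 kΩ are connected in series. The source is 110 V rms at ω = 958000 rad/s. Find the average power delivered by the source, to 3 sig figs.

X_C = 1/(ωC) = 32000 Ω
Z = 3170 − j32000 Ω
|Z| = √(3170² + 32000²) = 32200 Ω
∠Z = arctan(-32000/3170) = -84.3°
I = V/|Z| = 3.42 mA
P = VI cos φ = 110 × 0.00342 × cos(-84.3°) = 37.0 mW

37.0 mW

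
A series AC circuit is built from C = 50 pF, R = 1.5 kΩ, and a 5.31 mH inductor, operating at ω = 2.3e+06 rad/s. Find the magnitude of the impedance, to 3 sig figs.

3820 Ω

X_L = ωL = 12200 Ω
X_C = 1/(ωC) = 8700 Ω
Net reactance X = X_L − X_C = 3520 Ω
Z = 1500 + j3520 Ω
|Z| = √(1500² + 3520²) = 3820 Ω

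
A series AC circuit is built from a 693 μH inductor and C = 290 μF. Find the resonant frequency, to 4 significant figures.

355.0 Hz

ω₀ = 1/√(LC) = 1/√(0.000693 × 0.00029) = 2231 rad/s
f₀ = ω₀/(2π) = 355.0 Hz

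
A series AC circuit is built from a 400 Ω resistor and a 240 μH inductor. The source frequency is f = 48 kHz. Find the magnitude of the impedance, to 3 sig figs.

ω = 2πf = 301600 rad/s
X_L = ωL = 72.4 Ω
Z = 400 + j72.4 Ω
|Z| = √(400² + 72.4²) = 406 Ω

406 Ω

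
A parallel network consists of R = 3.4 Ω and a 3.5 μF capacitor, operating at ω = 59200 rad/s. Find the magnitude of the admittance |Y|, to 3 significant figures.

X_C = 1/(ωC) = 4.83 Ω
Parallel: admittances add. Y = 1/R + jωC
Y = (0.294 + j0.207) S
|Y| = 0.360 S → |Z| = 1/|Y| = 2.78 Ω, ∠Z = −∠Y = -35.2°

360 mS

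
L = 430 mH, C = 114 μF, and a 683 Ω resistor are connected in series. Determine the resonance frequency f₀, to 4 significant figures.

22.73 Hz

ω₀ = 1/√(LC) = 1/√(0.43 × 0.000114) = 142.8 rad/s
f₀ = ω₀/(2π) = 22.73 Hz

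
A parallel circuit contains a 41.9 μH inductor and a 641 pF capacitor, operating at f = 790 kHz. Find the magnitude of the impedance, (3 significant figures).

ω = 2πf = 4.964e+06 rad/s
X_L = ωL = 208 Ω
X_C = 1/(ωC) = 314 Ω
Parallel: admittances add. Y = 1/(jωL) + jωC
Y = (0 − j0.00163) S
|Y| = 0.00163 S → |Z| = 1/|Y| = 615 Ω, ∠Z = −∠Y = 90.0°

615 Ω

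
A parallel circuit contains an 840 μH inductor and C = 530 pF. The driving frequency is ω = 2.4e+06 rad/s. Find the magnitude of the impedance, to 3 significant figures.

1290 Ω

X_L = ωL = 2020 Ω
X_C = 1/(ωC) = 786 Ω
Parallel: admittances add. Y = 1/(jωL) + jωC
Y = (0 + j0.000776) S
|Y| = 0.000776 S → |Z| = 1/|Y| = 1290 Ω, ∠Z = −∠Y = -90.0°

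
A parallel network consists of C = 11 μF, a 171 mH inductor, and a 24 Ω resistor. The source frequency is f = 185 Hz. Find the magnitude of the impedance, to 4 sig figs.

ω = 2πf = 1162 rad/s
X_L = ωL = 198.8 Ω
X_C = 1/(ωC) = 78.21 Ω
Parallel: admittances add. Y = 1/R + 1/(jωL) + jωC
Y = (0.04167 + j0.007755) S
|Y| = 0.04238 S → |Z| = 1/|Y| = 23.59 Ω, ∠Z = −∠Y = -10.54°

23.59 Ω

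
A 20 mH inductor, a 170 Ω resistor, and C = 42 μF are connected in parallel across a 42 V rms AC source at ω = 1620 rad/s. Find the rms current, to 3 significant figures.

1.58 A

X_L = ωL = 32.4 Ω
X_C = 1/(ωC) = 14.7 Ω
Parallel: admittances add. Y = 1/R + 1/(jωL) + jωC
Y = (0.00588 + j0.0372) S
|Y| = 0.0376 S → |Z| = 1/|Y| = 26.6 Ω, ∠Z = −∠Y = -81.0°
I = V/|Z| = 42/26.6 = 1.58 A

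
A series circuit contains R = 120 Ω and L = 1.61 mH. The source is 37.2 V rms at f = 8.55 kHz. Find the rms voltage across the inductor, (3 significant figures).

21.8 V

ω = 2πf = 53720 rad/s
X_L = ωL = 86.5 Ω
Z = 120 + j86.5 Ω
|Z| = √(120² + 86.5²) = 148 Ω
I = V/|Z| = 251 mA
V_L = I·|Z_L| = 0.251 × 86.5 = 21.8 V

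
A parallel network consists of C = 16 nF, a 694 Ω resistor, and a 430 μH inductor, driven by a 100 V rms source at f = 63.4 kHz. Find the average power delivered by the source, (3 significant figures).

14.4 W

ω = 2πf = 398400 rad/s
X_L = ωL = 171 Ω
X_C = 1/(ωC) = 157 Ω
Parallel: admittances add. Y = 1/R + 1/(jωL) + jωC
Y = (0.00144 + j0.000536) S
|Y| = 0.00154 S → |Z| = 1/|Y| = 651 Ω, ∠Z = −∠Y = -20.4°
I = V/|Z| = 154 mA
P = VI cos φ = 100 × 0.154 × cos(-20.4°) = 14.4 W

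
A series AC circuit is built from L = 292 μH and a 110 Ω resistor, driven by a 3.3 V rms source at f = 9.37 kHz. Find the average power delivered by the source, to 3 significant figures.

ω = 2πf = 58870 rad/s
X_L = ωL = 17.2 Ω
Z = 110 + j17.2 Ω
|Z| = √(110² + 17.2²) = 111 Ω
∠Z = arctan(17.2/110) = 8.88°
I = V/|Z| = 29.6 mA
P = VI cos φ = 3.3 × 0.0296 × cos(8.88°) = 96.6 mW

96.6 mW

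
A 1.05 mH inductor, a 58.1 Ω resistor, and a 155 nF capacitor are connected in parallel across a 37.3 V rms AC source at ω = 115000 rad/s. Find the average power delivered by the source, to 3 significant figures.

X_L = ωL = 121 Ω
X_C = 1/(ωC) = 56.1 Ω
Parallel: admittances add. Y = 1/R + 1/(jωL) + jωC
Y = (0.0172 + j0.00954) S
|Y| = 0.0197 S → |Z| = 1/|Y| = 50.8 Ω, ∠Z = −∠Y = -29.0°
I = V/|Z| = 734 mA
P = VI cos φ = 37.3 × 0.734 × cos(-29.0°) = 23.9 W

23.9 W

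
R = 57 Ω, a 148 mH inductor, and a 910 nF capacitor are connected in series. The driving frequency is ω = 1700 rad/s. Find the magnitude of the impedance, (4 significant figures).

X_L = ωL = 251.6 Ω
X_C = 1/(ωC) = 646.4 Ω
Net reactance X = X_L − X_C = -394.8 Ω
Z = 57.00 − j394.8 Ω
|Z| = √(57.00² + 394.8²) = 398.9 Ω

398.9 Ω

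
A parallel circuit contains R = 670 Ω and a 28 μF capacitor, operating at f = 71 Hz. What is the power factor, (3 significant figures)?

0.119

ω = 2πf = 446.1 rad/s
X_C = 1/(ωC) = 80.1 Ω
Parallel: admittances add. Y = 1/R + jωC
Y = (0.00149 + j0.0125) S
|Y| = 0.0126 S → |Z| = 1/|Y| = 79.5 Ω, ∠Z = −∠Y = -83.2°
cos φ = cos(-83.2°) = 0.119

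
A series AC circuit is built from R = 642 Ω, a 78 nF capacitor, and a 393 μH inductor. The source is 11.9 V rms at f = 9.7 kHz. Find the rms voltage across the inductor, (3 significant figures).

ω = 2πf = 60950 rad/s
X_L = ωL = 24.0 Ω
X_C = 1/(ωC) = 210 Ω
Net reactance X = X_L − X_C = -186 Ω
Z = 642 − j186 Ω
|Z| = √(642² + 186²) = 669 Ω
I = V/|Z| = 17.8 mA
V_L = I·|Z_L| = 0.0178 × 24.0 = 0.426 V

0.426 V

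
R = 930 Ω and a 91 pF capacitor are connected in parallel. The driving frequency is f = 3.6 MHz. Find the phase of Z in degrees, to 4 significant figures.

-62.42°

ω = 2πf = 2.262e+07 rad/s
X_C = 1/(ωC) = 485.8 Ω
Parallel: admittances add. Y = 1/R + jωC
Y = (0.001075 + j0.002058) S
|Y| = 0.002322 S → |Z| = 1/|Y| = 430.6 Ω, ∠Z = −∠Y = -62.42°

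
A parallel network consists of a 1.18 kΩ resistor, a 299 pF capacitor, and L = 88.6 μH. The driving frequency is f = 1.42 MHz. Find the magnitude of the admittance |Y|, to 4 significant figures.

ω = 2πf = 8.922e+06 rad/s
X_L = ωL = 790.5 Ω
X_C = 1/(ωC) = 374.9 Ω
Parallel: admittances add. Y = 1/R + 1/(jωL) + jωC
Y = (0.0008475 + j0.001403) S
|Y| = 0.001639 S → |Z| = 1/|Y| = 610.2 Ω, ∠Z = −∠Y = -58.86°

1.639 mS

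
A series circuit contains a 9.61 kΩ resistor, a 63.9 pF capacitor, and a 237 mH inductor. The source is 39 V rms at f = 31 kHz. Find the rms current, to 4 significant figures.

ω = 2πf = 194800 rad/s
X_L = ωL = 46160 Ω
X_C = 1/(ωC) = 80340 Ω
Net reactance X = X_L − X_C = -34180 Ω
Z = 9610 − j34180 Ω
|Z| = √(9610² + 34180²) = 35510 Ω
I = V/|Z| = 39/35510 = 1.098 mA

1.098 mA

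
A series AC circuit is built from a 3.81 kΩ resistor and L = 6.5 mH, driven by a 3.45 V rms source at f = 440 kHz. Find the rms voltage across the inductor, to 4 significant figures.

3.375 V

ω = 2πf = 2.765e+06 rad/s
X_L = ωL = 17970 Ω
Z = 3810 + j17970 Ω
|Z| = √(3810² + 17970²) = 18370 Ω
I = V/|Z| = 187.8 μA
V_L = I·|Z_L| = 0.0001878 × 17970 = 3.375 V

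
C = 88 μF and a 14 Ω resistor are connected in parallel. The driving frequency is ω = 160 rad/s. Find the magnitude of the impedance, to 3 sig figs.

X_C = 1/(ωC) = 71.0 Ω
Parallel: admittances add. Y = 1/R + jωC
Y = (0.0714 + j0.0141) S
|Y| = 0.0728 S → |Z| = 1/|Y| = 13.7 Ω, ∠Z = −∠Y = -11.2°

13.7 Ω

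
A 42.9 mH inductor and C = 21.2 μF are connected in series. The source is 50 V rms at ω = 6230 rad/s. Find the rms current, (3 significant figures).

193 mA

X_L = ωL = 267 Ω
X_C = 1/(ωC) = 7.57 Ω
Net reactance X = X_L − X_C = 260 Ω
Z = j260 Ω
|Z| = √(0² + 260²) = 260 Ω
I = V/|Z| = 50/260 = 193 mA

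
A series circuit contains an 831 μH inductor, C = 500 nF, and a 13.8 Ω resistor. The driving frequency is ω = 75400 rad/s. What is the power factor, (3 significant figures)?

X_L = ωL = 62.7 Ω
X_C = 1/(ωC) = 26.5 Ω
Net reactance X = X_L − X_C = 36.1 Ω
Z = 13.8 + j36.1 Ω
|Z| = √(13.8² + 36.1²) = 38.7 Ω
∠Z = arctan(36.1/13.8) = 69.1°
cos φ = cos(69.1°) = 0.357

0.357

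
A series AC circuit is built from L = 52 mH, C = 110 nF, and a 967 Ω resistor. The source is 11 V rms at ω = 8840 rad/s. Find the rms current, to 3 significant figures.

X_L = ωL = 460 Ω
X_C = 1/(ωC) = 1030 Ω
Net reactance X = X_L − X_C = -569 Ω
Z = 967 − j569 Ω
|Z| = √(967² + 569²) = 1120 Ω
I = V/|Z| = 11/1120 = 9.81 mA

9.81 mA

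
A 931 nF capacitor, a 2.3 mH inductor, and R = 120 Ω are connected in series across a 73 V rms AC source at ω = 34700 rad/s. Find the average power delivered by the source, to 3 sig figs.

38.1 W

X_L = ωL = 79.8 Ω
X_C = 1/(ωC) = 31.0 Ω
Net reactance X = X_L − X_C = 48.9 Ω
Z = 120 + j48.9 Ω
|Z| = √(120² + 48.9²) = 130 Ω
∠Z = arctan(48.9/120) = 22.2°
I = V/|Z| = 563 mA
P = VI cos φ = 73 × 0.563 × cos(22.2°) = 38.1 W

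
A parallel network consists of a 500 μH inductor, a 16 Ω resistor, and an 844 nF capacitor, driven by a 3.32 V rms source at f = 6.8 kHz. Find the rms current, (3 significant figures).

ω = 2πf = 42730 rad/s
X_L = ωL = 21.4 Ω
X_C = 1/(ωC) = 27.7 Ω
Parallel: admittances add. Y = 1/R + 1/(jωL) + jωC
Y = (0.0625 − j0.0107) S
|Y| = 0.0634 S → |Z| = 1/|Y| = 15.8 Ω, ∠Z = −∠Y = 9.76°
I = V/|Z| = 3.32/15.8 = 211 mA

211 mA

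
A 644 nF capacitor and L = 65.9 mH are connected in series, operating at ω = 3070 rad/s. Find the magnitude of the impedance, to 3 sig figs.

303 Ω

X_L = ωL = 202 Ω
X_C = 1/(ωC) = 506 Ω
Net reactance X = X_L − X_C = -303 Ω
Z = − j303 Ω
|Z| = √(0² + 303²) = 303 Ω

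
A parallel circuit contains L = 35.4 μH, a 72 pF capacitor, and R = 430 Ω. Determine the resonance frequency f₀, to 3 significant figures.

3.15 MHz

ω₀ = 1/√(LC) = 1/√(3.54e-05 × 7.2e-11) = 1.981e+07 rad/s
f₀ = ω₀/(2π) = 3.15 MHz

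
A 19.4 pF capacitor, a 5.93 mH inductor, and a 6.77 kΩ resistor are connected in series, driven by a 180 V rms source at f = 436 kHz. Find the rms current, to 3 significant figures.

ω = 2πf = 2.739e+06 rad/s
X_L = ωL = 16200 Ω
X_C = 1/(ωC) = 18800 Ω
Net reactance X = X_L − X_C = -2570 Ω
Z = 6770 − j2570 Ω
|Z| = √(6770² + 2570²) = 7240 Ω
I = V/|Z| = 180/7240 = 24.9 mA

24.9 mA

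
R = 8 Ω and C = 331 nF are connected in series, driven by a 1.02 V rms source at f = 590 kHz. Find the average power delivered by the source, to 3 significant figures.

129 mW

ω = 2πf = 3.707e+06 rad/s
X_C = 1/(ωC) = 0.815 Ω
Z = 8.00 − j0.815 Ω
|Z| = √(8.00² + 0.815²) = 8.04 Ω
∠Z = arctan(-0.815/8.00) = -5.82°
I = V/|Z| = 127 mA
P = VI cos φ = 1.02 × 0.127 × cos(-5.82°) = 129 mW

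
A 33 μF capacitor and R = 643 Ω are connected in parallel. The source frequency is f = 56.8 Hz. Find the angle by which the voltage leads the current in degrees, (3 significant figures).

ω = 2πf = 356.9 rad/s
X_C = 1/(ωC) = 84.9 Ω
Parallel: admittances add. Y = 1/R + jωC
Y = (0.00156 + j0.0118) S
|Y| = 0.0119 S → |Z| = 1/|Y| = 84.2 Ω, ∠Z = −∠Y = -82.5°

-82.5°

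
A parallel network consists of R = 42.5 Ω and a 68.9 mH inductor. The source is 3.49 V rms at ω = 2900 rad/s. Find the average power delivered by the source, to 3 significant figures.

287 mW

X_L = ωL = 200 Ω
Parallel: admittances add. Y = 1/R + 1/(jωL)
Y = (0.0235 − j0.00500) S
|Y| = 0.0241 S → |Z| = 1/|Y| = 41.6 Ω, ∠Z = −∠Y = 12.0°
I = V/|Z| = 84.0 mA
P = VI cos φ = 3.49 × 0.0840 × cos(12.0°) = 287 mW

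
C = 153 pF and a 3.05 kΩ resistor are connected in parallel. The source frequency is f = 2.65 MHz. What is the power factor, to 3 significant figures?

0.128

ω = 2πf = 1.665e+07 rad/s
X_C = 1/(ωC) = 393 Ω
Parallel: admittances add. Y = 1/R + jωC
Y = (0.000328 + j0.00255) S
|Y| = 0.00257 S → |Z| = 1/|Y| = 389 Ω, ∠Z = −∠Y = -82.7°
cos φ = cos(-82.7°) = 0.128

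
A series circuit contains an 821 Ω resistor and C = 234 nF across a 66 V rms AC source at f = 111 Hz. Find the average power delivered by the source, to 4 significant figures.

ω = 2πf = 697.4 rad/s
X_C = 1/(ωC) = 6127 Ω
Z = 821.0 − j6127 Ω
|Z| = √(821.0² + 6127²) = 6182 Ω
∠Z = arctan(-6127/821.0) = -82.37°
I = V/|Z| = 10.68 mA
P = VI cos φ = 66 × 0.01068 × cos(-82.37°) = 93.57 mW

93.57 mW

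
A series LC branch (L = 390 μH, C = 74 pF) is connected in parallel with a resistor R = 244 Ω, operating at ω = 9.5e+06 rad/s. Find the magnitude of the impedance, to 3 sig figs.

X_L = ωL = 3700 Ω
X_C = 1/(ωC) = 1420 Ω
Branch 1: Z₁ = R = 244 Ω
Branch 2 (series LC): Z₂ = j(X_L − X_C) = j2280 Ω
Parallel: Z = Z₁Z₂/(Z₁+Z₂), |Z| = 243 Ω, ∠Z = 6.10°

243 Ω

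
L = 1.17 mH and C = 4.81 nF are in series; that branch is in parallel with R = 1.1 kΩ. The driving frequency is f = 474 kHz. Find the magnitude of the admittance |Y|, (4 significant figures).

955.1 μS

ω = 2πf = 2.978e+06 rad/s
X_L = ωL = 3485 Ω
X_C = 1/(ωC) = 69.81 Ω
Branch 1: Z₁ = R = 1100 Ω
Branch 2 (series LC): Z₂ = j(X_L − X_C) = j3415 Ω
Parallel: Z = Z₁Z₂/(Z₁+Z₂), |Z| = 1047 Ω, ∠Z = 17.86°
|Y| = 1/|Z| = 955.1 μS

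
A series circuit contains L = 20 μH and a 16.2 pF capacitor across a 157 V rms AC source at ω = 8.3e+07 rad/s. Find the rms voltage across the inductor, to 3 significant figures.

X_L = ωL = 1660 Ω
X_C = 1/(ωC) = 744 Ω
Net reactance X = X_L − X_C = 916 Ω
Z = j916 Ω
|Z| = √(0² + 916²) = 916 Ω
I = V/|Z| = 171 mA
V_L = I·|Z_L| = 0.171 × 1660 = 284 V

284 V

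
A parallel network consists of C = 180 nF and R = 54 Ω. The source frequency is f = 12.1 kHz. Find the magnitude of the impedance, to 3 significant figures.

ω = 2πf = 76030 rad/s
X_C = 1/(ωC) = 73.1 Ω
Parallel: admittances add. Y = 1/R + jωC
Y = (0.0185 + j0.0137) S
|Y| = 0.0230 S → |Z| = 1/|Y| = 43.4 Ω, ∠Z = −∠Y = -36.5°

43.4 Ω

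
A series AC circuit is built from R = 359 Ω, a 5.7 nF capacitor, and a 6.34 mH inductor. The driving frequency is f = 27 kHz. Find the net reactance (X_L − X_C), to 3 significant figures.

41.4 Ω

ω = 2πf = 169600 rad/s
X_L = ωL = 1080 Ω
X_C = 1/(ωC) = 1030 Ω
X = 1080 − 1030 = 41.4 Ω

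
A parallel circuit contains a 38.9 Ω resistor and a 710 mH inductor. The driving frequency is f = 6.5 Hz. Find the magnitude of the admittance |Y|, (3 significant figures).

ω = 2πf = 40.84 rad/s
X_L = ωL = 29.0 Ω
Parallel: admittances add. Y = 1/R + 1/(jωL)
Y = (0.0257 − j0.0345) S
|Y| = 0.0430 S → |Z| = 1/|Y| = 23.2 Ω, ∠Z = −∠Y = 53.3°

43.0 mS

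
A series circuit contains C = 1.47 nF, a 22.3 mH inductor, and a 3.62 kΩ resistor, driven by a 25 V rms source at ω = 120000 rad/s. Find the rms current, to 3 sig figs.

X_L = ωL = 2680 Ω
X_C = 1/(ωC) = 5670 Ω
Net reactance X = X_L − X_C = -2990 Ω
Z = 3620 − j2990 Ω
|Z| = √(3620² + 2990²) = 4700 Ω
I = V/|Z| = 25/4700 = 5.32 mA

5.32 mA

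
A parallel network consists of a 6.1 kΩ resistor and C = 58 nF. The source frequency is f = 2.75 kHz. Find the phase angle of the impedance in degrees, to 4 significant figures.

ω = 2πf = 17280 rad/s
X_C = 1/(ωC) = 997.8 Ω
Parallel: admittances add. Y = 1/R + jωC
Y = (0.0001639 + j0.001002) S
|Y| = 0.001015 S → |Z| = 1/|Y| = 984.7 Ω, ∠Z = −∠Y = -80.71°

-80.71°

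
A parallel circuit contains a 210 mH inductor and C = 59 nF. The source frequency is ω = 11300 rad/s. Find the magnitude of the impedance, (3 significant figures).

X_L = ωL = 2370 Ω
X_C = 1/(ωC) = 1500 Ω
Parallel: admittances add. Y = 1/(jωL) + jωC
Y = (0 + j0.000245) S
|Y| = 0.000245 S → |Z| = 1/|Y| = 4080 Ω, ∠Z = −∠Y = -90.0°

4080 Ω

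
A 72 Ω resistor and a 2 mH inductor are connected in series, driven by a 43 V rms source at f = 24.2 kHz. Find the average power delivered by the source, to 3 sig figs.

ω = 2πf = 152100 rad/s
X_L = ωL = 304 Ω
Z = 72.0 + j304 Ω
|Z| = √(72.0² + 304²) = 313 Ω
∠Z = arctan(304/72.0) = 76.7°
I = V/|Z| = 138 mA
P = VI cos φ = 43 × 0.138 × cos(76.7°) = 1.36 W

1.36 W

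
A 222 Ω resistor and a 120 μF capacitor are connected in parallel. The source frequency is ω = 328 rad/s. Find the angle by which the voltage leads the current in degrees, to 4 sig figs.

X_C = 1/(ωC) = 25.41 Ω
Parallel: admittances add. Y = 1/R + jωC
Y = (0.004505 + j0.03936) S
|Y| = 0.03962 S → |Z| = 1/|Y| = 25.24 Ω, ∠Z = −∠Y = -83.47°

-83.47°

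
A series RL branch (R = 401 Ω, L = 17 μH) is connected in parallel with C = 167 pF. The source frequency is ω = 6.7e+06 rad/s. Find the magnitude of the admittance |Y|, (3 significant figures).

2.35 mS

X_L = ωL = 114 Ω
X_C = 1/(ωC) = 894 Ω
Branch 1 (R+jX_L): Z₁ = 401 + j114 Ω, |Z₁| = 417 Ω
Branch 2 (−jX_C): Z₂ = −j894 Ω
Parallel: Z = Z₁Z₂/(Z₁+Z₂), |Z| = 425 Ω, ∠Z = -11.4°
|Y| = 1/|Z| = 2.35 mS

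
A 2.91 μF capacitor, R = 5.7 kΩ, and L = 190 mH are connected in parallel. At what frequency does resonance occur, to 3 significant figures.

ω₀ = 1/√(LC) = 1/√(0.19 × 2.91e-06) = 1345 rad/s
f₀ = ω₀/(2π) = 214 Hz

214 Hz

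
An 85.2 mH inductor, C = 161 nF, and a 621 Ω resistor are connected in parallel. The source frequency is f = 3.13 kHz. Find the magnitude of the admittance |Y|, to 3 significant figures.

3.03 mS

ω = 2πf = 19670 rad/s
X_L = ωL = 1680 Ω
X_C = 1/(ωC) = 316 Ω
Parallel: admittances add. Y = 1/R + 1/(jωL) + jωC
Y = (0.00161 + j0.00257) S
|Y| = 0.00303 S → |Z| = 1/|Y| = 330 Ω, ∠Z = −∠Y = -57.9°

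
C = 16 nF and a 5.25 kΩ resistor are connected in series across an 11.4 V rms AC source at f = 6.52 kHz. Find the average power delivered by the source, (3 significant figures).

22.8 mW

ω = 2πf = 40970 rad/s
X_C = 1/(ωC) = 1530 Ω
Z = 5250 − j1530 Ω
|Z| = √(5250² + 1530²) = 5470 Ω
∠Z = arctan(-1530/5250) = -16.2°
I = V/|Z| = 2.09 mA
P = VI cos φ = 11.4 × 0.00209 × cos(-16.2°) = 22.8 mW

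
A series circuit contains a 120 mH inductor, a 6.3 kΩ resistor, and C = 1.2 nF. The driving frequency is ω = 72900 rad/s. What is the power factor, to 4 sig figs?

X_L = ωL = 8748 Ω
X_C = 1/(ωC) = 11430 Ω
Net reactance X = X_L − X_C = -2683 Ω
Z = 6300 − j2683 Ω
|Z| = √(6300² + 2683²) = 6848 Ω
∠Z = arctan(-2683/6300) = -23.07°
cos φ = cos(-23.07°) = 0.9200

0.9200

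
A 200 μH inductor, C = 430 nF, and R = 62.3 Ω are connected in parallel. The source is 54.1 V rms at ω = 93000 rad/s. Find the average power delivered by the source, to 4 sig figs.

46.98 W

X_L = ωL = 18.60 Ω
X_C = 1/(ωC) = 25.01 Ω
Parallel: admittances add. Y = 1/R + 1/(jωL) + jωC
Y = (0.01605 − j0.01377) S
|Y| = 0.02115 S → |Z| = 1/|Y| = 47.28 Ω, ∠Z = −∠Y = 40.63°
I = V/|Z| = 1.144 A
P = VI cos φ = 54.1 × 1.144 × cos(40.63°) = 46.98 W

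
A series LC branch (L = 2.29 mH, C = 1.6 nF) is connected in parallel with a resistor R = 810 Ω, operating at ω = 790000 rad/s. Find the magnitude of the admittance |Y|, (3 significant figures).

1.58 mS

X_L = ωL = 1810 Ω
X_C = 1/(ωC) = 791 Ω
Branch 1: Z₁ = R = 810 Ω
Branch 2 (series LC): Z₂ = j(X_L − X_C) = j1020 Ω
Parallel: Z = Z₁Z₂/(Z₁+Z₂), |Z| = 634 Ω, ∠Z = 38.5°
|Y| = 1/|Z| = 1.58 mS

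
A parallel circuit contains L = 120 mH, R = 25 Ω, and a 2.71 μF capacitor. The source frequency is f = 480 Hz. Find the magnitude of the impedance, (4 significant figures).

24.77 Ω

ω = 2πf = 3016 rad/s
X_L = ωL = 361.9 Ω
X_C = 1/(ωC) = 122.4 Ω
Parallel: admittances add. Y = 1/R + 1/(jωL) + jωC
Y = (0.04000 + j0.005410) S
|Y| = 0.04036 S → |Z| = 1/|Y| = 24.77 Ω, ∠Z = −∠Y = -7.703°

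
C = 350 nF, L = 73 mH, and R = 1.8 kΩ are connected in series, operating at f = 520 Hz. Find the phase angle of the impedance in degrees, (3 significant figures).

-19.5°

ω = 2πf = 3267 rad/s
X_L = ωL = 239 Ω
X_C = 1/(ωC) = 874 Ω
Net reactance X = X_L − X_C = -636 Ω
Z = 1800 − j636 Ω
|Z| = √(1800² + 636²) = 1910 Ω
∠Z = arctan(-636/1800) = -19.5°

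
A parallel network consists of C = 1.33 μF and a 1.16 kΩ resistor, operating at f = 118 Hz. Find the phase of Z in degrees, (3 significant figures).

ω = 2πf = 741.4 rad/s
X_C = 1/(ωC) = 1010 Ω
Parallel: admittances add. Y = 1/R + jωC
Y = (0.000862 + j0.000986) S
|Y| = 0.00131 S → |Z| = 1/|Y| = 763 Ω, ∠Z = −∠Y = -48.8°

-48.8°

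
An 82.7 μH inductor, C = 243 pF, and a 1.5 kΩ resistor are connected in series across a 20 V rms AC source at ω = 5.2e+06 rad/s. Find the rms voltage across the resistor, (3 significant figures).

X_L = ωL = 430 Ω
X_C = 1/(ωC) = 791 Ω
Net reactance X = X_L − X_C = -361 Ω
Z = 1500 − j361 Ω
|Z| = √(1500² + 361²) = 1540 Ω
I = V/|Z| = 13.0 mA
V_R = I·|Z_R| = 0.0130 × 1500 = 19.4 V

19.4 V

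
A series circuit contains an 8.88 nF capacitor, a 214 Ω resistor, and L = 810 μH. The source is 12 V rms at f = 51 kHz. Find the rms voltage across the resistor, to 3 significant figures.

ω = 2πf = 320400 rad/s
X_L = ωL = 260 Ω
X_C = 1/(ωC) = 351 Ω
Net reactance X = X_L − X_C = -91.9 Ω
Z = 214 − j91.9 Ω
|Z| = √(214² + 91.9²) = 233 Ω
I = V/|Z| = 51.5 mA
V_R = I·|Z_R| = 0.0515 × 214 = 11.0 V

11.0 V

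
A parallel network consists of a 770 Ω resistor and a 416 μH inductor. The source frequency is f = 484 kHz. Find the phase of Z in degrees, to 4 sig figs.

ω = 2πf = 3.041e+06 rad/s
X_L = ωL = 1265 Ω
Parallel: admittances add. Y = 1/R + 1/(jωL)
Y = (0.001299 − j0.0007905) S
|Y| = 0.001520 S → |Z| = 1/|Y| = 657.7 Ω, ∠Z = −∠Y = 31.33°

31.33°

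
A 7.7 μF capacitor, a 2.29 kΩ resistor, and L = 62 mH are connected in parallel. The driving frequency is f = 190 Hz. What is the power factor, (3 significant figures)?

ω = 2πf = 1194 rad/s
X_L = ωL = 74.0 Ω
X_C = 1/(ωC) = 109 Ω
Parallel: admittances add. Y = 1/R + 1/(jωL) + jωC
Y = (0.000437 − j0.00432) S
|Y| = 0.00434 S → |Z| = 1/|Y| = 230 Ω, ∠Z = −∠Y = 84.2°
cos φ = cos(84.2°) = 0.101

0.101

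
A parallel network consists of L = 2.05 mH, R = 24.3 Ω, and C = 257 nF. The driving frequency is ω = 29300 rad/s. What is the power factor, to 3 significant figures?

0.976

X_L = ωL = 60.1 Ω
X_C = 1/(ωC) = 133 Ω
Parallel: admittances add. Y = 1/R + 1/(jωL) + jωC
Y = (0.0412 − j0.00912) S
|Y| = 0.0422 S → |Z| = 1/|Y| = 23.7 Ω, ∠Z = −∠Y = 12.5°
cos φ = cos(12.5°) = 0.976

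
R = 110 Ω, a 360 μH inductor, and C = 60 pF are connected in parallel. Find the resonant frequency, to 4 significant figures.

ω₀ = 1/√(LC) = 1/√(0.00036 × 6e-11) = 6.804e+06 rad/s
f₀ = ω₀/(2π) = 1.083 MHz

1.083 MHz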